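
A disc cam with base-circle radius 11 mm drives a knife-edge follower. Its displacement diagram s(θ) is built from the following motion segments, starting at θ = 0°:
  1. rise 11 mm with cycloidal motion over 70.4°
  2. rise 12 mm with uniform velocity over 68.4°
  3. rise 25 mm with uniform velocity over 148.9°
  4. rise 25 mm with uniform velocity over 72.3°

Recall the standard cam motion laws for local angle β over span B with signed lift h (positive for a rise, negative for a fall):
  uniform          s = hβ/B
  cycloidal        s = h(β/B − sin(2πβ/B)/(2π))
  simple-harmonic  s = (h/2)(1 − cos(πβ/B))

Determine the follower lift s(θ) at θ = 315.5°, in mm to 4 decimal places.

seg 1 [0°–70.4°] cycloidal, h=11: full span → s += 11 → s = 11.0000
seg 2 [70.4°–138.8°] uniform, h=12: full span → s += 12 → s = 23.0000
seg 3 [138.8°–287.7°] uniform, h=25: full span → s += 25 → s = 48.0000
seg 4 [287.7°–360°] uniform, h=25: θ=315.5° here. β=27.8, B=72.3. 25·27.8/72.3 = 9.6127 → s = 57.6127

57.6127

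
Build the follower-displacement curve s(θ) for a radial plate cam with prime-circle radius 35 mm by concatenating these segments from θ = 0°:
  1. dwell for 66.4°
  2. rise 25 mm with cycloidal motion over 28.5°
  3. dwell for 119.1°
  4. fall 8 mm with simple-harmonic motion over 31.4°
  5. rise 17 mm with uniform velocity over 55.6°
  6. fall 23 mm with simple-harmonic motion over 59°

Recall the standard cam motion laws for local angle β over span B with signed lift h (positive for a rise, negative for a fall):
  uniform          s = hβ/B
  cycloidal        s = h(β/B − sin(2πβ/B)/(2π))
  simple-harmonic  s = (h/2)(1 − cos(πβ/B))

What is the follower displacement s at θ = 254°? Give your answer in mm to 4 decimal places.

seg 1 [0°–66.4°] dwell: s stays 0.0000
seg 2 [66.4°–94.9°] cycloidal, h=25: full span → s += 25 → s = 25.0000
seg 3 [94.9°–214°] dwell: s stays 25.0000
seg 4 [214°–245.4°] simple-harmonic, h=-8: full span → s += -8 → s = 17.0000
seg 5 [245.4°–301°] uniform, h=17: θ=254° here. β=8.6, B=55.6. 17·8.6/55.6 = 2.6295 → s = 19.6295

19.6295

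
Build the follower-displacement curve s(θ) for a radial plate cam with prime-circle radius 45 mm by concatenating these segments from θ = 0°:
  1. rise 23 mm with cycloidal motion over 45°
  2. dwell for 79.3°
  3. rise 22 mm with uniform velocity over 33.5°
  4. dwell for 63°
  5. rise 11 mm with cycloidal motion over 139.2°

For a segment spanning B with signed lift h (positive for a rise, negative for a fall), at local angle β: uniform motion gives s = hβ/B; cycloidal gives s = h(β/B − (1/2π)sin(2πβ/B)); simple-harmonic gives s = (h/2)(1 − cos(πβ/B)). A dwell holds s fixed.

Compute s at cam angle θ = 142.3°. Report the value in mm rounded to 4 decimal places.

seg 1 [0°–45°] cycloidal, h=23: full span → s += 23 → s = 23.0000
seg 2 [45°–124.3°] dwell: s stays 23.0000
seg 3 [124.3°–157.8°] uniform, h=22: θ=142.3° here. β=18, B=33.5. 22·18/33.5 = 11.8209 → s = 34.8209

34.8209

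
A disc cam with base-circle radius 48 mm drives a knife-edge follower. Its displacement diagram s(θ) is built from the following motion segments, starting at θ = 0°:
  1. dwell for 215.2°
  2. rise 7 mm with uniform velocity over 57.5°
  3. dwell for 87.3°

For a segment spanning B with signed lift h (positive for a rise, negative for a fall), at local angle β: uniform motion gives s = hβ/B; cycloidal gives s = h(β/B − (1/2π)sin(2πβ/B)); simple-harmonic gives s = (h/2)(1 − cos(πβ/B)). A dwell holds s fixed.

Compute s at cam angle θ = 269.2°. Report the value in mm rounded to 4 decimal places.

seg 1 [0°–215.2°] dwell: s stays 0.0000
seg 2 [215.2°–272.7°] uniform, h=7: θ=269.2° here. β=54, B=57.5. 7·54/57.5 = 6.5739 → s = 6.5739

6.5739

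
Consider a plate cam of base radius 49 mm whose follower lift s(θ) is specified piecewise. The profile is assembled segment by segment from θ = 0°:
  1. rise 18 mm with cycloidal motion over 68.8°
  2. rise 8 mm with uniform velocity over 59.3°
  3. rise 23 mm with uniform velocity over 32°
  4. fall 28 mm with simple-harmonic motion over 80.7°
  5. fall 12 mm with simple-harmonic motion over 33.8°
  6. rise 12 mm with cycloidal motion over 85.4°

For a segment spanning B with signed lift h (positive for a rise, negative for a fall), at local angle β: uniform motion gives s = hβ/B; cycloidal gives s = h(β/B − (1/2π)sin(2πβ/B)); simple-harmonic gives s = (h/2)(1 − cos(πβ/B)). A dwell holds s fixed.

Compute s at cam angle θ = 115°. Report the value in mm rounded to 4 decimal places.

seg 1 [0°–68.8°] cycloidal, h=18: full span → s += 18 → s = 18.0000
seg 2 [68.8°–128.1°] uniform, h=8: θ=115° here. β=46.2, B=59.3. 8·46.2/59.3 = 6.2327 → s = 24.2327

24.2327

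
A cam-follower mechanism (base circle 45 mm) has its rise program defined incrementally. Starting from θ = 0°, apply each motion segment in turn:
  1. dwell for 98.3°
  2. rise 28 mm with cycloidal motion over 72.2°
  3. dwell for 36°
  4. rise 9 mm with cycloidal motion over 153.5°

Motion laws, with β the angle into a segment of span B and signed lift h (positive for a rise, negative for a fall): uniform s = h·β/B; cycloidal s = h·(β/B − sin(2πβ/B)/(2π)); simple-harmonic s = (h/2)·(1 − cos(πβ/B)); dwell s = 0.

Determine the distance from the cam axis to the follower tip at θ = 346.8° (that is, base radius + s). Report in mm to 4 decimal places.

seg 1 [0°–98.3°] dwell: s stays 0.0000
seg 2 [98.3°–170.5°] cycloidal, h=28: full span → s += 28 → s = 28.0000
seg 3 [170.5°–206.5°] dwell: s stays 28.0000
seg 4 [206.5°–360°] cycloidal, h=9: θ=346.8° here. β=140.3, B=153.5. 9·(0.9140 − sin(2π·0.9140)/(2π)) = 8.9629 → s = 36.9629
radial distance = base radius + s = 45 + 36.9629 = 81.9629

81.9629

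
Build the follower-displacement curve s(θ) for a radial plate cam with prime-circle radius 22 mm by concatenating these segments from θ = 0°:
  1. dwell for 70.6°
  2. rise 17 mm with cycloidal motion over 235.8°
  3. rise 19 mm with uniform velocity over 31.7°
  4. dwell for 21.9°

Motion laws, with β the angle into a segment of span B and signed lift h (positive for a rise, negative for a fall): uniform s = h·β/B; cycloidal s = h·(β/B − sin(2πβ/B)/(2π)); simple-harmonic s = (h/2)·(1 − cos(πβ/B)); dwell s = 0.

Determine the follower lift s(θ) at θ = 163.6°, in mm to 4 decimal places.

seg 1 [0°–70.6°] dwell: s stays 0.0000
seg 2 [70.6°–306.4°] cycloidal, h=17: θ=163.6° here. β=93, B=235.8. 17·(0.3944 − sin(2π·0.3944)/(2π)) = 5.0385 → s = 5.0385

5.0385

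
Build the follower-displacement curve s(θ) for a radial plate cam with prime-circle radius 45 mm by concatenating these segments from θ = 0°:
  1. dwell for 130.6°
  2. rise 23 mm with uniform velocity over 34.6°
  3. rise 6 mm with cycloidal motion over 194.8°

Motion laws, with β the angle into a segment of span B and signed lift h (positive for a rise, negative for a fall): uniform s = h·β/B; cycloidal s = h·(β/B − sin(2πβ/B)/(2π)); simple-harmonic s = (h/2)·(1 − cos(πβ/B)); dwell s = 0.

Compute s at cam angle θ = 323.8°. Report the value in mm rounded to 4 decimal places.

seg 1 [0°–130.6°] dwell: s stays 0.0000
seg 2 [130.6°–165.2°] uniform, h=23: full span → s += 23 → s = 23.0000
seg 3 [165.2°–360°] cycloidal, h=6: θ=323.8° here. β=158.6, B=194.8. 6·(0.8142 − sin(2π·0.8142)/(2π)) = 5.7634 → s = 28.7634

28.7634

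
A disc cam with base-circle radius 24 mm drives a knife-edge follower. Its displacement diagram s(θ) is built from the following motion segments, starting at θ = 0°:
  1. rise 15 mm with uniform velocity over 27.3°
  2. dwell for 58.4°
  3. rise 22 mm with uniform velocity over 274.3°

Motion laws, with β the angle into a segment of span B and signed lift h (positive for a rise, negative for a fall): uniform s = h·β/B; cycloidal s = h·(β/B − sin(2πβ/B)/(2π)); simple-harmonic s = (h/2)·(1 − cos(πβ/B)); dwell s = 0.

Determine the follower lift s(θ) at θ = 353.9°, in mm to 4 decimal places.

seg 1 [0°–27.3°] uniform, h=15: full span → s += 15 → s = 15.0000
seg 2 [27.3°–85.7°] dwell: s stays 15.0000
seg 3 [85.7°–360°] uniform, h=22: θ=353.9° here. β=268.2, B=274.3. 22·268.2/274.3 = 21.5108 → s = 36.5108

36.5108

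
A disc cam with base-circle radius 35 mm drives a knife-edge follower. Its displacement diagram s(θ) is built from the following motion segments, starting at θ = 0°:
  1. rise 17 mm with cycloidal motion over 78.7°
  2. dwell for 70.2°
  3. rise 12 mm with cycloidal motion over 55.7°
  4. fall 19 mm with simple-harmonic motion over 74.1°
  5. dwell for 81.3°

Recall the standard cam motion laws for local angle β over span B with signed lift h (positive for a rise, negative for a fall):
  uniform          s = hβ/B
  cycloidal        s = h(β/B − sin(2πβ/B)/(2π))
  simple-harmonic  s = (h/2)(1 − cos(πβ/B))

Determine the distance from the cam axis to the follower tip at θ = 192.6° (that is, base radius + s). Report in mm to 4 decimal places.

seg 1 [0°–78.7°] cycloidal, h=17: full span → s += 17 → s = 17.0000
seg 2 [78.7°–148.9°] dwell: s stays 17.0000
seg 3 [148.9°–204.6°] cycloidal, h=12: θ=192.6° here. β=43.7, B=55.7. 12·(0.7846 − sin(2π·0.7846)/(2π)) = 11.2797 → s = 28.2797
radial distance = base radius + s = 35 + 28.2797 = 63.2797

63.2797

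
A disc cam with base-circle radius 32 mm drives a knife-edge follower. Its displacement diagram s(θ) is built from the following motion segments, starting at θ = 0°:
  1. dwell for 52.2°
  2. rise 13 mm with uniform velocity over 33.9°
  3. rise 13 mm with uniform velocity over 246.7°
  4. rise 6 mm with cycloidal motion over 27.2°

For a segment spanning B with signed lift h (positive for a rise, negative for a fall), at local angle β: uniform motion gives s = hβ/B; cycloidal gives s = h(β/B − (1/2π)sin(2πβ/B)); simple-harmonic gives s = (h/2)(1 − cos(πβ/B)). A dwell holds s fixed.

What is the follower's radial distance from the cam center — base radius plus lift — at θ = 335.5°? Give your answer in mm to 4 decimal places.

seg 1 [0°–52.2°] dwell: s stays 0.0000
seg 2 [52.2°–86.1°] uniform, h=13: full span → s += 13 → s = 13.0000
seg 3 [86.1°–332.8°] uniform, h=13: full span → s += 13 → s = 26.0000
seg 4 [332.8°–360°] cycloidal, h=6: θ=335.5° here. β=2.7, B=27.2. 6·(0.0993 − sin(2π·0.0993)/(2π)) = 0.0379 → s = 26.0379
radial distance = base radius + s = 32 + 26.0379 = 58.0379

58.0379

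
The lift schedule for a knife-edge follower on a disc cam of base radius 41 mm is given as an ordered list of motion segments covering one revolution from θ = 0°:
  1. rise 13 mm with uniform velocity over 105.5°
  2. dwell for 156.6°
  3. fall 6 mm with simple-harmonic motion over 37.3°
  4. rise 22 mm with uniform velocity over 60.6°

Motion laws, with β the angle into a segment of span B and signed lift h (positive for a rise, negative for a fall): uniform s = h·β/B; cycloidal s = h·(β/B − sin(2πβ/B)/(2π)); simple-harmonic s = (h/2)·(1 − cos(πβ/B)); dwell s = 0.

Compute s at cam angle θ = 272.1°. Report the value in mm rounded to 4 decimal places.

seg 1 [0°–105.5°] uniform, h=13: full span → s += 13 → s = 13.0000
seg 2 [105.5°–262.1°] dwell: s stays 13.0000
seg 3 [262.1°–299.4°] simple-harmonic, h=-6: θ=272.1° here. β=10, B=37.3. -6/2·(1 − cos(π·0.2681)) = -1.0026 → s = 11.9974

11.9974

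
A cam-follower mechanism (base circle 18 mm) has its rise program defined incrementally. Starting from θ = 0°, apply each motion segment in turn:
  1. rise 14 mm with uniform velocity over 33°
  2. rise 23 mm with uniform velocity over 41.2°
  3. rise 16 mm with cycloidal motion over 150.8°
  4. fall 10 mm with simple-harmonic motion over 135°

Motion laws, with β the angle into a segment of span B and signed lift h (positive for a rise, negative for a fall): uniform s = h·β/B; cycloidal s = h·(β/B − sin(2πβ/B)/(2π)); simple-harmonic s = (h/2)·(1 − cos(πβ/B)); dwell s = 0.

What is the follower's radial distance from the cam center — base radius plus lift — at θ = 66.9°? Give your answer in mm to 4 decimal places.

seg 1 [0°–33°] uniform, h=14: full span → s += 14 → s = 14.0000
seg 2 [33°–74.2°] uniform, h=23: θ=66.9° here. β=33.9, B=41.2. 23·33.9/41.2 = 18.9248 → s = 32.9248
radial distance = base radius + s = 18 + 32.9248 = 50.9248

50.9248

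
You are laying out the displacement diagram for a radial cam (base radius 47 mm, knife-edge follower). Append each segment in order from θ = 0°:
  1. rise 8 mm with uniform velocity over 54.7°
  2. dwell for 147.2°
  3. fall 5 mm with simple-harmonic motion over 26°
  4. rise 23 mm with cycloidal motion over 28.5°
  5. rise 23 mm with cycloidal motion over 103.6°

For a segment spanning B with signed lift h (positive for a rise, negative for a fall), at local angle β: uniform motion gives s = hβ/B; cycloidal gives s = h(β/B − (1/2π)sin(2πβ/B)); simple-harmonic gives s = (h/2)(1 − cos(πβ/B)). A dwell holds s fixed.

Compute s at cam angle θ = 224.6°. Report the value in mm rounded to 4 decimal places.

seg 1 [0°–54.7°] uniform, h=8: full span → s += 8 → s = 8.0000
seg 2 [54.7°–201.9°] dwell: s stays 8.0000
seg 3 [201.9°–227.9°] simple-harmonic, h=-5: θ=224.6° here. β=22.7, B=26. -5/2·(1 − cos(π·0.8731)) = -4.8039 → s = 3.1961

3.1961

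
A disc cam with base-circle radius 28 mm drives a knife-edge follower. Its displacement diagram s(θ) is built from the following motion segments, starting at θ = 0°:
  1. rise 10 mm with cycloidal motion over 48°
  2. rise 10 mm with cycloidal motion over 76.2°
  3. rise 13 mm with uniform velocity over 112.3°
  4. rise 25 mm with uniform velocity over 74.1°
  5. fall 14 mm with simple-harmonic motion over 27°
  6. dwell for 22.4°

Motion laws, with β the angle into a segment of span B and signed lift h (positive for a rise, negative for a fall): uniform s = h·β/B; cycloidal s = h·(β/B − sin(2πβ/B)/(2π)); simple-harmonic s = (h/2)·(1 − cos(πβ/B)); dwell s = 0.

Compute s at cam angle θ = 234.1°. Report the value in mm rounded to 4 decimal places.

seg 1 [0°–48°] cycloidal, h=10: full span → s += 10 → s = 10.0000
seg 2 [48°–124.2°] cycloidal, h=10: full span → s += 10 → s = 20.0000
seg 3 [124.2°–236.5°] uniform, h=13: θ=234.1° here. β=109.9, B=112.3. 13·109.9/112.3 = 12.7222 → s = 32.7222

32.7222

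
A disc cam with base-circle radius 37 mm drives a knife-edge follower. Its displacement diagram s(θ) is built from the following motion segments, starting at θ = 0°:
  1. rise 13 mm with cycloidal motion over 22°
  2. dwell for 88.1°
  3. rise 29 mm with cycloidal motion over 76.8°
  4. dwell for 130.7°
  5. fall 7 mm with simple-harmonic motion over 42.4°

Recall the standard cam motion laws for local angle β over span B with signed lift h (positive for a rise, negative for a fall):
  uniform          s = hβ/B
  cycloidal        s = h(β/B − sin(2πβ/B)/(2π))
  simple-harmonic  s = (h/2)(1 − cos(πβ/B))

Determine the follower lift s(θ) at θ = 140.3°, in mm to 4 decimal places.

seg 1 [0°–22°] cycloidal, h=13: full span → s += 13 → s = 13.0000
seg 2 [22°–110.1°] dwell: s stays 13.0000
seg 3 [110.1°–186.9°] cycloidal, h=29: θ=140.3° here. β=30.2, B=76.8. 29·(0.3932 − sin(2π·0.3932)/(2π)) = 8.5344 → s = 21.5344

21.5344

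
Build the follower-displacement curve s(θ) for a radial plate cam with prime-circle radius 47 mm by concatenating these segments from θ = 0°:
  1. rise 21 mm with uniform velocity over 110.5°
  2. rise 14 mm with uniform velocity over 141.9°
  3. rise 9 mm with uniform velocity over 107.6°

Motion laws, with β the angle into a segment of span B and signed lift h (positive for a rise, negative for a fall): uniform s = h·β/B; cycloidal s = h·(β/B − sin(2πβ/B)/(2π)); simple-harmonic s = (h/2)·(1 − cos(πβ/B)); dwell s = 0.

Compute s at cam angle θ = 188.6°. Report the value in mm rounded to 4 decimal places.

seg 1 [0°–110.5°] uniform, h=21: full span → s += 21 → s = 21.0000
seg 2 [110.5°–252.4°] uniform, h=14: θ=188.6° here. β=78.1, B=141.9. 14·78.1/141.9 = 7.7054 → s = 28.7054

28.7054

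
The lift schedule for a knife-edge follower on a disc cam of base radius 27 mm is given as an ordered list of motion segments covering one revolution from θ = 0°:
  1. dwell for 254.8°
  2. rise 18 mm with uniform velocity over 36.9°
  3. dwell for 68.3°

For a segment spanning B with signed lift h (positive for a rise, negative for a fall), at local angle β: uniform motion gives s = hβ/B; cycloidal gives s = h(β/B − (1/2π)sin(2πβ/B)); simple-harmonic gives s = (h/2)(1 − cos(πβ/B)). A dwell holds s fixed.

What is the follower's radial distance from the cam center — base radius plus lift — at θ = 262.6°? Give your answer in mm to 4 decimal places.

seg 1 [0°–254.8°] dwell: s stays 0.0000
seg 2 [254.8°–291.7°] uniform, h=18: θ=262.6° here. β=7.8, B=36.9. 18·7.8/36.9 = 3.8049 → s = 3.8049
radial distance = base radius + s = 27 + 3.8049 = 30.8049

30.8049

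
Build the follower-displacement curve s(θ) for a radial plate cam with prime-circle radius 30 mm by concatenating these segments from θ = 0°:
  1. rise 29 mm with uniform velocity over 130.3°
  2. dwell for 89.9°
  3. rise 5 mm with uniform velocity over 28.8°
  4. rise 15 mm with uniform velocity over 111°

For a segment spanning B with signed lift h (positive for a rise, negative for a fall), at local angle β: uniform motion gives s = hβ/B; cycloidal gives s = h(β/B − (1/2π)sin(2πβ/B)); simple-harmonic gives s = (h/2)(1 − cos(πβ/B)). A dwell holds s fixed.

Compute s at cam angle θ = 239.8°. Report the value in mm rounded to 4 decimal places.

seg 1 [0°–130.3°] uniform, h=29: full span → s += 29 → s = 29.0000
seg 2 [130.3°–220.2°] dwell: s stays 29.0000
seg 3 [220.2°–249°] uniform, h=5: θ=239.8° here. β=19.6, B=28.8. 5·19.6/28.8 = 3.4028 → s = 32.4028

32.4028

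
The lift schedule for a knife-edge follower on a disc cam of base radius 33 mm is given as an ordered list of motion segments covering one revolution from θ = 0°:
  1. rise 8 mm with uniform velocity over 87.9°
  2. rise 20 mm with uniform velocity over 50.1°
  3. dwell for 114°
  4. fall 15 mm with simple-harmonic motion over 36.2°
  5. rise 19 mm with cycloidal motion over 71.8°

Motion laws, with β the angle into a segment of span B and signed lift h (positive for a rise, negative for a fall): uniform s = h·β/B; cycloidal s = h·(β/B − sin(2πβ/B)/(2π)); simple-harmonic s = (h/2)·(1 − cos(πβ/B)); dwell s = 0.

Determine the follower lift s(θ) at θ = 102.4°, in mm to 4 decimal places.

seg 1 [0°–87.9°] uniform, h=8: full span → s += 8 → s = 8.0000
seg 2 [87.9°–138°] uniform, h=20: θ=102.4° here. β=14.5, B=50.1. 20·14.5/50.1 = 5.7884 → s = 13.7884

13.7884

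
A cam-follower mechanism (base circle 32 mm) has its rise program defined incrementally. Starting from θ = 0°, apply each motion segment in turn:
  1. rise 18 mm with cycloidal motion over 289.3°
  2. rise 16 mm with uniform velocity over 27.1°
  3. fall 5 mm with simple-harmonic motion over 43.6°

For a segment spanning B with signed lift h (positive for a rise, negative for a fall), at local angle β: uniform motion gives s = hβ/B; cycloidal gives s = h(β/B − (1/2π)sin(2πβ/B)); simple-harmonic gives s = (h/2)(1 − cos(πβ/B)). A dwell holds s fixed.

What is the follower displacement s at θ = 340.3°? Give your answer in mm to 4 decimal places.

seg 1 [0°–289.3°] cycloidal, h=18: full span → s += 18 → s = 18.0000
seg 2 [289.3°–316.4°] uniform, h=16: full span → s += 16 → s = 34.0000
seg 3 [316.4°–360°] simple-harmonic, h=-5: θ=340.3° here. β=23.9, B=43.6. -5/2·(1 − cos(π·0.5482)) = -2.8768 → s = 31.1232

31.1232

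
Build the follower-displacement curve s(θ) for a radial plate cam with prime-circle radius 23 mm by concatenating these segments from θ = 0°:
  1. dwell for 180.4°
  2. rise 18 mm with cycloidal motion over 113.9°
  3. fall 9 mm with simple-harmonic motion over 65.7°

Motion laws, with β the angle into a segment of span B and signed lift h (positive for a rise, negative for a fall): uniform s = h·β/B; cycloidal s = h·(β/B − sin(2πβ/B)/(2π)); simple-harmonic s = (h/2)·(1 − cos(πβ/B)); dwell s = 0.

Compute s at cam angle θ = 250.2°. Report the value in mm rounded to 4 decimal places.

seg 1 [0°–180.4°] dwell: s stays 0.0000
seg 2 [180.4°–294.3°] cycloidal, h=18: θ=250.2° here. β=69.8, B=113.9. 18·(0.6128 − sin(2π·0.6128)/(2π)) = 12.8956 → s = 12.8956

12.8956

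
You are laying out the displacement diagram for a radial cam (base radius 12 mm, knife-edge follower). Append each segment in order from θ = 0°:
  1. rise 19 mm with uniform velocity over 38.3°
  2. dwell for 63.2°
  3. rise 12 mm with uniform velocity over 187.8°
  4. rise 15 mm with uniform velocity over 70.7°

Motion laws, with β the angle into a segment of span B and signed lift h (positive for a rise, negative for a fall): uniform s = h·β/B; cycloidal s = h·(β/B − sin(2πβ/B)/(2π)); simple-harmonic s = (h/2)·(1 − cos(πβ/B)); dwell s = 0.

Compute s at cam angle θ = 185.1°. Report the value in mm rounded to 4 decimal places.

seg 1 [0°–38.3°] uniform, h=19: full span → s += 19 → s = 19.0000
seg 2 [38.3°–101.5°] dwell: s stays 19.0000
seg 3 [101.5°–289.3°] uniform, h=12: θ=185.1° here. β=83.6, B=187.8. 12·83.6/187.8 = 5.3419 → s = 24.3419

24.3419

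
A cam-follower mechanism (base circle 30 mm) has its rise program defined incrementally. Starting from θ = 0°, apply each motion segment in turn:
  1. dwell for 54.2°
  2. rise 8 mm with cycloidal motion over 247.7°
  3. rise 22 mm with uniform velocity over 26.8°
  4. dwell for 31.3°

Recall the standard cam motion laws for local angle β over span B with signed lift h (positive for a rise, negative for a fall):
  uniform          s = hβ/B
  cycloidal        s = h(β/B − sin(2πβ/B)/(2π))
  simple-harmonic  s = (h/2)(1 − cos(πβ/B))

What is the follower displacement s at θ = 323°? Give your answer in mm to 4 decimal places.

seg 1 [0°–54.2°] dwell: s stays 0.0000
seg 2 [54.2°–301.9°] cycloidal, h=8: full span → s += 8 → s = 8.0000
seg 3 [301.9°–328.7°] uniform, h=22: θ=323° here. β=21.1, B=26.8. 22·21.1/26.8 = 17.3209 → s = 25.3209

25.3209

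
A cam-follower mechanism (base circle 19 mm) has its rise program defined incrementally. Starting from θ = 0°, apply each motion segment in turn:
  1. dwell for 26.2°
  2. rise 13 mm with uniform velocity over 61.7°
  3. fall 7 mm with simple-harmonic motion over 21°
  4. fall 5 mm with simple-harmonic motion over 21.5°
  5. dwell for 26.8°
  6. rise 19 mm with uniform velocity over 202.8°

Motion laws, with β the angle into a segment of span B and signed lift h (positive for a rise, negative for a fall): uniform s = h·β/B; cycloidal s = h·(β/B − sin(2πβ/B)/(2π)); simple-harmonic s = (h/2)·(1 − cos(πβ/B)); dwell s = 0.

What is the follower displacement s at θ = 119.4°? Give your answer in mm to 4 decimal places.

seg 1 [0°–26.2°] dwell: s stays 0.0000
seg 2 [26.2°–87.9°] uniform, h=13: full span → s += 13 → s = 13.0000
seg 3 [87.9°–108.9°] simple-harmonic, h=-7: full span → s += -7 → s = 6.0000
seg 4 [108.9°–130.4°] simple-harmonic, h=-5: θ=119.4° here. β=10.5, B=21.5. -5/2·(1 − cos(π·0.4884)) = -2.4087 → s = 3.5913

3.5913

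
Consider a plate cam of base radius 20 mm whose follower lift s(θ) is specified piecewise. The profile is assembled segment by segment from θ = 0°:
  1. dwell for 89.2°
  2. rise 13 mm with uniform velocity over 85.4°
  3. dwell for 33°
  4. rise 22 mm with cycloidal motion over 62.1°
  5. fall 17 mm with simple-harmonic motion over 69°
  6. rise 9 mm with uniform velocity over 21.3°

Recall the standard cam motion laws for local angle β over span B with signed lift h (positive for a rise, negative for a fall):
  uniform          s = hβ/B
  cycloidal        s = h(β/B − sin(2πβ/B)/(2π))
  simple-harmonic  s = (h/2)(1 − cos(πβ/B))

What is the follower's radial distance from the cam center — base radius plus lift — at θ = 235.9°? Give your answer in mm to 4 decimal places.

seg 1 [0°–89.2°] dwell: s stays 0.0000
seg 2 [89.2°–174.6°] uniform, h=13: full span → s += 13 → s = 13.0000
seg 3 [174.6°–207.6°] dwell: s stays 13.0000
seg 4 [207.6°–269.7°] cycloidal, h=22: θ=235.9° here. β=28.3, B=62.1. 22·(0.4557 − sin(2π·0.4557)/(2π)) = 9.0641 → s = 22.0641
radial distance = base radius + s = 20 + 22.0641 = 42.0641

42.0641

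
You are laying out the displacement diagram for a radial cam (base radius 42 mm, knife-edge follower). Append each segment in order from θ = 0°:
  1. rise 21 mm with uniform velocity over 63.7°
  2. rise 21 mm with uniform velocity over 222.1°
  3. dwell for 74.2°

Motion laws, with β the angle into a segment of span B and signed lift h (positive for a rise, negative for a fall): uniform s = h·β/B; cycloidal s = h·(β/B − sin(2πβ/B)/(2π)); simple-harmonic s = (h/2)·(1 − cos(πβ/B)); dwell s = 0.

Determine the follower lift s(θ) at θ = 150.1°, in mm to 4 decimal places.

seg 1 [0°–63.7°] uniform, h=21: full span → s += 21 → s = 21.0000
seg 2 [63.7°–285.8°] uniform, h=21: θ=150.1° here. β=86.4, B=222.1. 21·86.4/222.1 = 8.1693 → s = 29.1693

29.1693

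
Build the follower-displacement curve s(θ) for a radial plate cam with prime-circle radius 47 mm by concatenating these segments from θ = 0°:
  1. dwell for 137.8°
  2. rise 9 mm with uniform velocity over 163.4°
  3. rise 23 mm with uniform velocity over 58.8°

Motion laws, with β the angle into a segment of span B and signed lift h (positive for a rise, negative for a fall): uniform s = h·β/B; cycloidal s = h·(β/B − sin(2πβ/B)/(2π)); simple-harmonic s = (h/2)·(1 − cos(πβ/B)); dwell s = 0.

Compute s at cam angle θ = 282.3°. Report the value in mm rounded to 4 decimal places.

seg 1 [0°–137.8°] dwell: s stays 0.0000
seg 2 [137.8°–301.2°] uniform, h=9: θ=282.3° here. β=144.5, B=163.4. 9·144.5/163.4 = 7.9590 → s = 7.9590

7.9590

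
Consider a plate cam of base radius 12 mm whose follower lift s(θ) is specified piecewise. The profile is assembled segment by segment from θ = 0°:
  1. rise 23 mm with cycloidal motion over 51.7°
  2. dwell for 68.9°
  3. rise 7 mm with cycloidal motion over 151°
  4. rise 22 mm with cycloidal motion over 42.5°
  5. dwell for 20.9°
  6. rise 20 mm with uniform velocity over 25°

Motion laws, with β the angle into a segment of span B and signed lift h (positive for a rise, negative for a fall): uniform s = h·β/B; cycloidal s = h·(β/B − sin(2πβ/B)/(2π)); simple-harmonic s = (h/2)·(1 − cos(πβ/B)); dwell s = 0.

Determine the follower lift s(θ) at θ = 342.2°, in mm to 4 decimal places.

seg 1 [0°–51.7°] cycloidal, h=23: full span → s += 23 → s = 23.0000
seg 2 [51.7°–120.6°] dwell: s stays 23.0000
seg 3 [120.6°–271.6°] cycloidal, h=7: full span → s += 7 → s = 30.0000
seg 4 [271.6°–314.1°] cycloidal, h=22: full span → s += 22 → s = 52.0000
seg 5 [314.1°–335°] dwell: s stays 52.0000
seg 6 [335°–360°] uniform, h=20: θ=342.2° here. β=7.2, B=25. 20·7.2/25 = 5.7600 → s = 57.7600

57.7600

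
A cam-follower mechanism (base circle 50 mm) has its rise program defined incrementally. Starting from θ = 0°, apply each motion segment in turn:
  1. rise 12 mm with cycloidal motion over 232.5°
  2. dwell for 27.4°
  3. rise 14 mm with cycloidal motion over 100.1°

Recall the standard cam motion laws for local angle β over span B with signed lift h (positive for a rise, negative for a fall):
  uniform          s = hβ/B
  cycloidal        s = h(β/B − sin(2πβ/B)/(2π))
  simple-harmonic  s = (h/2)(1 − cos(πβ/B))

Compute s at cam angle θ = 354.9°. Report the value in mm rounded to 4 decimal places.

seg 1 [0°–232.5°] cycloidal, h=12: full span → s += 12 → s = 12.0000
seg 2 [232.5°–259.9°] dwell: s stays 12.0000
seg 3 [259.9°–360°] cycloidal, h=14: θ=354.9° here. β=95, B=100.1. 14·(0.9491 − sin(2π·0.9491)/(2π)) = 13.9879 → s = 25.9879

25.9879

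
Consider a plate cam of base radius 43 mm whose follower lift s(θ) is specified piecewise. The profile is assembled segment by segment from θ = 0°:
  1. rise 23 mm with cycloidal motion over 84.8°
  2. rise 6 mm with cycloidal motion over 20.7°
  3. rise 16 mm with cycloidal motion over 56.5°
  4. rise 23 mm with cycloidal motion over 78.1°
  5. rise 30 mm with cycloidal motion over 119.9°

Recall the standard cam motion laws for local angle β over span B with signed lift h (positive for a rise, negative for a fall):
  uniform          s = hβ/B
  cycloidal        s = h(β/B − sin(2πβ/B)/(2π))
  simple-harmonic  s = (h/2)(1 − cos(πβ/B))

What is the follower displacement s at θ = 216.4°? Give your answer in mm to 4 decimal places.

seg 1 [0°–84.8°] cycloidal, h=23: full span → s += 23 → s = 23.0000
seg 2 [84.8°–105.5°] cycloidal, h=6: full span → s += 6 → s = 29.0000
seg 3 [105.5°–162°] cycloidal, h=16: full span → s += 16 → s = 45.0000
seg 4 [162°–240.1°] cycloidal, h=23: θ=216.4° here. β=54.4, B=78.1. 23·(0.6965 − sin(2π·0.6965)/(2π)) = 19.4765 → s = 64.4765

64.4765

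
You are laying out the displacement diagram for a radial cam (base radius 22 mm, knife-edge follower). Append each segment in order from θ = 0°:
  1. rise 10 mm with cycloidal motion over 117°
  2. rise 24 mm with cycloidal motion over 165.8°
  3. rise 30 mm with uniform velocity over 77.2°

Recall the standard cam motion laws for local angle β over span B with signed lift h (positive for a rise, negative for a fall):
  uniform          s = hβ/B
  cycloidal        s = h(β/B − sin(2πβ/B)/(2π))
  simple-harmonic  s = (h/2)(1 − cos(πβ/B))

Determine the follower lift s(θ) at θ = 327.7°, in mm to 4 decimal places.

seg 1 [0°–117°] cycloidal, h=10: full span → s += 10 → s = 10.0000
seg 2 [117°–282.8°] cycloidal, h=24: full span → s += 24 → s = 34.0000
seg 3 [282.8°–360°] uniform, h=30: θ=327.7° here. β=44.9, B=77.2. 30·44.9/77.2 = 17.4482 → s = 51.4482

51.4482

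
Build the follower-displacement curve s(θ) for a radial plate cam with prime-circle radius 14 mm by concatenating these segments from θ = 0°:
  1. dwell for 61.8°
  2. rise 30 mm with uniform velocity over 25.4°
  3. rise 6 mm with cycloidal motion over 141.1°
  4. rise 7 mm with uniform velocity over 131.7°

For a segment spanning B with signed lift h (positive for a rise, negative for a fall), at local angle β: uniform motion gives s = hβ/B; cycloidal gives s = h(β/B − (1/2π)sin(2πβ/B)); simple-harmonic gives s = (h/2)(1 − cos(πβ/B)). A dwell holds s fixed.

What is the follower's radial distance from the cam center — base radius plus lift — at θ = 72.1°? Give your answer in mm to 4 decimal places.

seg 1 [0°–61.8°] dwell: s stays 0.0000
seg 2 [61.8°–87.2°] uniform, h=30: θ=72.1° here. β=10.3, B=25.4. 30·10.3/25.4 = 12.1654 → s = 12.1654
radial distance = base radius + s = 14 + 12.1654 = 26.1654

26.1654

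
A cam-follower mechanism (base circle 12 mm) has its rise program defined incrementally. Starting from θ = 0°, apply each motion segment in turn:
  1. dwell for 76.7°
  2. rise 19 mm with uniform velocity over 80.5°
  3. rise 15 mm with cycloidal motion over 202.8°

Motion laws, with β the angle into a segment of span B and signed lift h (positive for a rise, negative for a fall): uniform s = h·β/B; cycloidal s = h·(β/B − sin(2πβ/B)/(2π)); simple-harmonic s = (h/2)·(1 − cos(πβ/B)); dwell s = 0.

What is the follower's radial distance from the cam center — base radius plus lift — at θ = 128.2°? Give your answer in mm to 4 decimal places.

seg 1 [0°–76.7°] dwell: s stays 0.0000
seg 2 [76.7°–157.2°] uniform, h=19: θ=128.2° here. β=51.5, B=80.5. 19·51.5/80.5 = 12.1553 → s = 12.1553
radial distance = base radius + s = 12 + 12.1553 = 24.1553

24.1553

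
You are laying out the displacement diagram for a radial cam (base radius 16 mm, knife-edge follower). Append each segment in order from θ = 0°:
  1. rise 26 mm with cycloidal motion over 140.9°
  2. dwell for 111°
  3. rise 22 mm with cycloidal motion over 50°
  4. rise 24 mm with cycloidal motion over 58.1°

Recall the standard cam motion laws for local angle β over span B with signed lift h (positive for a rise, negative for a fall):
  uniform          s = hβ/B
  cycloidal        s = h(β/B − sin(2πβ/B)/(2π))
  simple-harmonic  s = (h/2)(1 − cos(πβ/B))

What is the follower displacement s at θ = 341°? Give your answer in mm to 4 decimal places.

seg 1 [0°–140.9°] cycloidal, h=26: full span → s += 26 → s = 26.0000
seg 2 [140.9°–251.9°] dwell: s stays 26.0000
seg 3 [251.9°–301.9°] cycloidal, h=22: full span → s += 22 → s = 48.0000
seg 4 [301.9°–360°] cycloidal, h=24: θ=341° here. β=39.1, B=58.1. 24·(0.6730 − sin(2π·0.6730)/(2π)) = 19.5325 → s = 67.5325

67.5325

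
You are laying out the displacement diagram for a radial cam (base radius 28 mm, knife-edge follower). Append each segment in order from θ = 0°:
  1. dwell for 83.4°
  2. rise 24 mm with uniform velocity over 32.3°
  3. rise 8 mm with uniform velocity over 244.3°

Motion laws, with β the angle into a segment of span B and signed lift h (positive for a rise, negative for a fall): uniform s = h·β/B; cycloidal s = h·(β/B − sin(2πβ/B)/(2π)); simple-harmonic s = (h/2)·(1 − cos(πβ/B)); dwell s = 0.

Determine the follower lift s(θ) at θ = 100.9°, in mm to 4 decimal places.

seg 1 [0°–83.4°] dwell: s stays 0.0000
seg 2 [83.4°–115.7°] uniform, h=24: θ=100.9° here. β=17.5, B=32.3. 24·17.5/32.3 = 13.0031 → s = 13.0031

13.0031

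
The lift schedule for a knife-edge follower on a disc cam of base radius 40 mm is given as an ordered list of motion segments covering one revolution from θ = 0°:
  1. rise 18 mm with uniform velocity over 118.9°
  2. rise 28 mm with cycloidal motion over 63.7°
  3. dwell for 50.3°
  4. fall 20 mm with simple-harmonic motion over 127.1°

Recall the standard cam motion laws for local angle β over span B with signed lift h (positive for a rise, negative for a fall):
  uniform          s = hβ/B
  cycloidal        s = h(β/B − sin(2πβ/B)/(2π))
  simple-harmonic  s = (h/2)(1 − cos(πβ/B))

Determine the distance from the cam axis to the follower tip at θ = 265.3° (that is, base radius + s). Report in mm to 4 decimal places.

seg 1 [0°–118.9°] uniform, h=18: full span → s += 18 → s = 18.0000
seg 2 [118.9°–182.6°] cycloidal, h=28: full span → s += 28 → s = 46.0000
seg 3 [182.6°–232.9°] dwell: s stays 46.0000
seg 4 [232.9°–360°] simple-harmonic, h=-20: θ=265.3° here. β=32.4, B=127.1. -20/2·(1 − cos(π·0.2549)) = -3.0390 → s = 42.9610
radial distance = base radius + s = 40 + 42.9610 = 82.9610

82.9610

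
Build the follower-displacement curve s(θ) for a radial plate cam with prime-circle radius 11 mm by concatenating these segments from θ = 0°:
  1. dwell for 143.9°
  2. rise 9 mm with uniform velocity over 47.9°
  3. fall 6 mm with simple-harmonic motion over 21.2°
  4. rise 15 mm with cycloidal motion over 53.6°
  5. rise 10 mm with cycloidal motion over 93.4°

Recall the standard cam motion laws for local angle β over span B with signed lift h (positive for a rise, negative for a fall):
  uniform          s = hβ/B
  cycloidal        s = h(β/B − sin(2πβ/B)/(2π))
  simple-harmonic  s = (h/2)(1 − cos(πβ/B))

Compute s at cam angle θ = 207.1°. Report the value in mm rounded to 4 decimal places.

seg 1 [0°–143.9°] dwell: s stays 0.0000
seg 2 [143.9°–191.8°] uniform, h=9: full span → s += 9 → s = 9.0000
seg 3 [191.8°–213°] simple-harmonic, h=-6: θ=207.1° here. β=15.3, B=21.2. -6/2·(1 − cos(π·0.7217)) = -4.9246 → s = 4.0754

4.0754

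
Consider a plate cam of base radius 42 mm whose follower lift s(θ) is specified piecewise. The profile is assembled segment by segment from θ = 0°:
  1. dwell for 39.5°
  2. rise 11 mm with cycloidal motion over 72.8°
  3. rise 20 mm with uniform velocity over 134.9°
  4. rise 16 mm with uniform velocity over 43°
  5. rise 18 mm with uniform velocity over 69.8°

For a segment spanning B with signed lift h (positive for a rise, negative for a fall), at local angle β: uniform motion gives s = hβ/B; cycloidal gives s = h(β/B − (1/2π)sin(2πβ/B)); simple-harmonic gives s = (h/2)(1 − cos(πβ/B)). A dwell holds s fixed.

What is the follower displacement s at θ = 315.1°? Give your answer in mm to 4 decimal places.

seg 1 [0°–39.5°] dwell: s stays 0.0000
seg 2 [39.5°–112.3°] cycloidal, h=11: full span → s += 11 → s = 11.0000
seg 3 [112.3°–247.2°] uniform, h=20: full span → s += 20 → s = 31.0000
seg 4 [247.2°–290.2°] uniform, h=16: full span → s += 16 → s = 47.0000
seg 5 [290.2°–360°] uniform, h=18: θ=315.1° here. β=24.9, B=69.8. 18·24.9/69.8 = 6.4212 → s = 53.4212

53.4212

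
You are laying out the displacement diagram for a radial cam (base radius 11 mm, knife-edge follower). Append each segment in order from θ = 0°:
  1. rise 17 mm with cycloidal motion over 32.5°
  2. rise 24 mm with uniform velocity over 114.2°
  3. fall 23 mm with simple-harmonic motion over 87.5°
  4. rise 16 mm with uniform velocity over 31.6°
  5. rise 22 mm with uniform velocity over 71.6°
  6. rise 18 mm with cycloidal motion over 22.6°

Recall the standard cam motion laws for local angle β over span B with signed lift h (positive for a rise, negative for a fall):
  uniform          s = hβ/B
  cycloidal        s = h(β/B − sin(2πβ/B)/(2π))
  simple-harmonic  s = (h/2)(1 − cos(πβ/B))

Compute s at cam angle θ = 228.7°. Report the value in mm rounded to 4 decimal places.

seg 1 [0°–32.5°] cycloidal, h=17: full span → s += 17 → s = 17.0000
seg 2 [32.5°–146.7°] uniform, h=24: full span → s += 24 → s = 41.0000
seg 3 [146.7°–234.2°] simple-harmonic, h=-23: θ=228.7° here. β=82, B=87.5. -23/2·(1 − cos(π·0.9371)) = -22.7765 → s = 18.2235

18.2235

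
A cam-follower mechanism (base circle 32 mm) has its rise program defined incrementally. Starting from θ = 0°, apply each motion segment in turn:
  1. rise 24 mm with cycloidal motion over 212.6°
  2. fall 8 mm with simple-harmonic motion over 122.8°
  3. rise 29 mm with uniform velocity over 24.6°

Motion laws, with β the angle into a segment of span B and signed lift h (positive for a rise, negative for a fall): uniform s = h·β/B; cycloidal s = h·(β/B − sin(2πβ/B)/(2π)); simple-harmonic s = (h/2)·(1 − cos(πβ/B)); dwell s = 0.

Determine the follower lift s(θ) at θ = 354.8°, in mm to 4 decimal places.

seg 1 [0°–212.6°] cycloidal, h=24: full span → s += 24 → s = 24.0000
seg 2 [212.6°–335.4°] simple-harmonic, h=-8: full span → s += -8 → s = 16.0000
seg 3 [335.4°–360°] uniform, h=29: θ=354.8° here. β=19.4, B=24.6. 29·19.4/24.6 = 22.8699 → s = 38.8699

38.8699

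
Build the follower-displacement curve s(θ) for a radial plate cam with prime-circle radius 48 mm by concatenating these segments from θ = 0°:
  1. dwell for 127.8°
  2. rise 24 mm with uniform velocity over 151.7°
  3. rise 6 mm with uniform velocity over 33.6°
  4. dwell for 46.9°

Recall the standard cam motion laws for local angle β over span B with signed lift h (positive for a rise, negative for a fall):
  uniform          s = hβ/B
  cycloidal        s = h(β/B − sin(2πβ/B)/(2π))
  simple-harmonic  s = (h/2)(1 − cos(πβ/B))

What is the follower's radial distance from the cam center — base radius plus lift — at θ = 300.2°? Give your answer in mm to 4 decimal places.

seg 1 [0°–127.8°] dwell: s stays 0.0000
seg 2 [127.8°–279.5°] uniform, h=24: full span → s += 24 → s = 24.0000
seg 3 [279.5°–313.1°] uniform, h=6: θ=300.2° here. β=20.7, B=33.6. 6·20.7/33.6 = 3.6964 → s = 27.6964
radial distance = base radius + s = 48 + 27.6964 = 75.6964

75.6964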